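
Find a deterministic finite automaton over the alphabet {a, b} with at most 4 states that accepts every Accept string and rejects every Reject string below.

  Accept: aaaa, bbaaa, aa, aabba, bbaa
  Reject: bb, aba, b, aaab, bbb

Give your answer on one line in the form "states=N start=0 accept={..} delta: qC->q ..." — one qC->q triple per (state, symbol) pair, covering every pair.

states=3 start=0 accept={0} delta: 0a->0 0b->1 1a->1 1b->2 2a->0 2b->1

State merging on the prefix tree: take the shortest (then alphabetical) example prefix whose next move is undefined and point that move at state 0, else 1, else 2, ...; a target is out if some Accept/Reject pair would then sit in one state with the same input left (inseparable). If every existing state is out, open a new one.
a: 0a undefined. 0a->0: ok.
b: 0b undefined. 0b->0: no, aaaa/bb meet in 0. Open state 1: 0b->1.
bb: 1b undefined. 1b->0: no, aaaa/bb meet in 0. 1b->1: no, aabba/aba meet in 1 with "a" left. Open state 2: 1b->2.
aba: 1a undefined. 1a->0: no, aaaa/aba meet in 0. 1a->1: ok.
bba: 2a undefined. 2a->0: ok.
bbb: 2b undefined. 2b->0: no, aaaa/bbb meet in 0. 2b->1: ok.
All examples now run through 3 states with every (state, symbol) defined. Accept strings end in {0}, Reject strings end in {1,2}; accept={0}.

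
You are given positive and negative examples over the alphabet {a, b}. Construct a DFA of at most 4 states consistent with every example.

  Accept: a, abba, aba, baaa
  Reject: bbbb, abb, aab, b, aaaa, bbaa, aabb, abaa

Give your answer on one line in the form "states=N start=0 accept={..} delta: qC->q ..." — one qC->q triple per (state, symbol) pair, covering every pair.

State merging on the prefix tree: take the shortest (then alphabetical) example prefix whose next move is undefined and point that move at state 0, else 1, else 2, ...; a target is out if some Accept/Reject pair would then sit in one state with the same input left (inseparable). If every existing state is out, open a new one.
a: 0a undefined. 0a->0: no, a/aaaa meet in 0. Open state 1: 0a->1.
b: 0b undefined. 0b->0: ok.
aa: 1a undefined. 1a->0: ok.
ab: 1b undefined. 1b->0: ok.
All examples now run through 2 states with every (state, symbol) defined. Accept strings end in {1}, Reject strings end in {0}; accept={1}.

states=2 start=0 accept={1} delta: 0a->1 0b->0 1a->0 1b->0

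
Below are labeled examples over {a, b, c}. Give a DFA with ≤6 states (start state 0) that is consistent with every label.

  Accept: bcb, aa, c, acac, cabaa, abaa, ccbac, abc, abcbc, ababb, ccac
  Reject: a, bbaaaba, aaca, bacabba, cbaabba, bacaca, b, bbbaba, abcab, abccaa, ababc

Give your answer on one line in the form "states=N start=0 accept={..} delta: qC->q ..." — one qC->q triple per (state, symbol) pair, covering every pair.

Fold the examples into a partial DFA from state 0: repeatedly fix the first undefined (state, symbol) met by the shortest-then-alphabetical prefix, trying targets in increasing order and rejecting any under which an Accept and a Reject string meet in one state with the same remainder; add a state when all current targets are rejected. Accepting states are where Accept strings end.
a: 0a undefined. 0a->0: no, aa/a meet in 0. Open state 1: 0a->1.
b: 0b undefined. 0b->0: ok.
c: 0c undefined. 0c->0: no, bcb/b meet in 0. 0c->1: no, c/a meet in 1. Open state 2: 0c->2.
aa: 1a undefined. 1a->0: no, aa/b meet in 0. 1a->1: no, aa/a meet in 1. 1a->2: ok.
ab: 1b undefined. 1b->0: no, aa/ababc meet in 2. 1b->1: no, aa/bbbaba meet in 2. 1b->2: ok.
ac: 1c undefined. 1c->0: no, acac/b meet in 0. 1c->1: ok.
ca: 2a undefined. 2a->0: no, aa/ababc meet in 2. 2a->1: no, acac/ababc meet in 2 with "c" left. 2a->2: no, aa/bbbaba meet in 2. Open state 3: 2a->3.
cb: 2b undefined. 2b->0: no, bcb/b meet in 0. 2b->1: no, bcb/a meet in 1. 2b->2: ok.
cc: 2c undefined. 2c->0: no, bcb/abcab meet in 2. 2c->1: no, bcb/aaca meet in 2. 2c->2: no, abaa/abccaa meet in 3 with "a" left. 2c->3: no, acac/bacabba meet in 3. Open state 4: 2c->4.
cab: 3b undefined. 3b->0: no, bcb/ababc meet in 2. 3b->1: no, bcb/bbaaaba meet in 2. 3b->2: no, acac/ababc meet in 4. 3b->3: no, abaa/bbaaaba meet in 3 with "a" left. 3b->4: ok.
cca: 4a undefined. 4a->0: no, cabaa/a meet in 1. 4a->1: no, bcb/abcab meet in 2. 4a->2: no, bcb/bbaaaba meet in 2. 4a->3: no, acac/abcab meet in 4. 4a->4: no, acac/bbaaaba meet in 4. Open state 5: 4a->5.
ccb: 4b undefined. 4b->0: no, ccbac/a meet in 1. 4b->1: no, abcbc/a meet in 1. 4b->2: ok.
abaa: 3a undefined. 3a->0: no, abaa/b meet in 0. 3a->1: no, abaa/a meet in 1. 3a->2: ok.
abcc: 4c undefined. 4c->0: no, bcb/abccaa meet in 2. 4c->1: ok.
ccac: 5c undefined. 5c->0: no, ccac/b meet in 0. 5c->1: no, ccac/a meet in 1. 5c->2: ok.
abcab: 5b undefined. 5b->0: ok.
cabaa: 5a undefined. 5a->0: no, cabaa/b meet in 0. 5a->1: no, cabaa/a meet in 1. 5a->2: ok.
ccbac: 3c undefined. 3c->0: no, ccbac/b meet in 0. 3c->1: no, ccbac/a meet in 1. 3c->2: ok.
All examples now run through 6 states with every (state, symbol) defined. Accept strings end in {2,4}, Reject strings end in {0,1,3,5}; accept={2,4}.

states=6 start=0 accept={2,4} delta: 0a->1 0b->0 0c->2 1a->2 1b->2 1c->1 2a->3 2b->2 2c->4 3a->2 3b->4 3c->2 4a->5 4b->2 4c->1 5a->2 5b->0 5c->2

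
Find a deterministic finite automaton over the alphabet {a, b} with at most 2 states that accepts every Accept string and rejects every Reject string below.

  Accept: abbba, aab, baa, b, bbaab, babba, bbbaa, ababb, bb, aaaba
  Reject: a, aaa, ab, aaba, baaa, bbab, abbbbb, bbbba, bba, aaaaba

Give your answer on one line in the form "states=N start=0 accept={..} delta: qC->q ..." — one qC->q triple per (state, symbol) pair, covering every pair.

states=2 start=0 accept={0} delta: 0a->1 0b->0 1a->0 1b->1

Fold the examples into a partial DFA from state 0: repeatedly fix the first undefined (state, symbol) met by the shortest-then-alphabetical prefix, trying targets in increasing order and rejecting any under which an Accept and a Reject string meet in one state with the same remainder; add a state when all current targets are rejected. Accepting states are where Accept strings end.
a: 0a undefined. 0a->0: no, aab/ab meet in 0 with "b" left. Open state 1: 0a->1.
b: 0b undefined. 0b->0: ok.
aa: 1a undefined. 1a->0: ok.
ab: 1b undefined. 1b->0: no, abbba/a meet in 1. 1b->1: ok.
All examples now run through 2 states with every (state, symbol) defined. Accept strings end in {0}, Reject strings end in {1}; accept={0}.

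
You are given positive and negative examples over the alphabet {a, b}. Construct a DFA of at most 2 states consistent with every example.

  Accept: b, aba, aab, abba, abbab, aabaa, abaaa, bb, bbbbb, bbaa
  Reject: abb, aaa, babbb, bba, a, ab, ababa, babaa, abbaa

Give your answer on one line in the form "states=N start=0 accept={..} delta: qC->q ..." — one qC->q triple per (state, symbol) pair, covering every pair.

states=2 start=0 accept={0} delta: 0a->1 0b->0 1a->0 1b->1

Grow the machine one transition at a time. Run the examples from 0; the earliest place one falls off (shortest prefix, ties alphabetical) gets sent to the lowest-numbered state that keeps every Accept/Reject pair distinguishable — a pair clashes when both reach the same state with identical unread suffix — and to a fresh state only if none does.
a: 0a undefined. 0a->0: no, b/ab meet in 0 with "b" left. Open state 1: 0a->1.
b: 0b undefined. 0b->0: ok.
aa: 1a undefined. 1a->0: ok.
ab: 1b undefined. 1b->0: no, b/abb meet in 0. 1b->1: ok.
All examples now run through 2 states with every (state, symbol) defined. Accept strings end in {0}, Reject strings end in {1}; accept={0}.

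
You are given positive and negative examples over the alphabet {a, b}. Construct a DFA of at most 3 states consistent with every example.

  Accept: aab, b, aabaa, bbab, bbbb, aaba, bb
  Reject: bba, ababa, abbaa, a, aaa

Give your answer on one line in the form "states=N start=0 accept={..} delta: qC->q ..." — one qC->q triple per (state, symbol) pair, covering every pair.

states=3 start=0 accept={1,2} delta: 0a->0 0b->1 1a->1 1b->2 2a->0 2b->0

Fold the examples into a partial DFA from state 0: repeatedly fix the first undefined (state, symbol) met by the shortest-then-alphabetical prefix, trying targets in increasing order and rejecting any under which an Accept and a Reject string meet in one state with the same remainder; add a state when all current targets are rejected. Accepting states are where Accept strings end.
a: 0a undefined. 0a->0: ok.
b: 0b undefined. 0b->0: no, aab/bba meet in 0. Open state 1: 0b->1.
bb: 1b undefined. 1b->0: no, bbbb/bba meet in 0. 1b->1: no, aabaa/abbaa meet in 1 with "aa" left. Open state 2: 1b->2.
aba: 1a undefined. 1a->0: no, aabaa/ababa meet in 0. 1a->1: ok.
bba: 2a undefined. 2a->0: ok.
bbb: 2b undefined. 2b->0: ok.
All examples now run through 3 states with every (state, symbol) defined. Accept strings end in {1,2}, Reject strings end in {0}; accept={1,2}.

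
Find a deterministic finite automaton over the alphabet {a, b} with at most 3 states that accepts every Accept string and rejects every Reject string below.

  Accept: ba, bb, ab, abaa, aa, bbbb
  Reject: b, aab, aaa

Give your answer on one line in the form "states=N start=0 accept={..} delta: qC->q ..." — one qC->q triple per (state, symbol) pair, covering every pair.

State merging on the prefix tree: take the shortest (then alphabetical) example prefix whose next move is undefined and point that move at state 0, else 1, else 2, ...; a target is out if some Accept/Reject pair would then sit in one state with the same input left (inseparable). If every existing state is out, open a new one.
a: 0a undefined. 0a->0: no, ab/b meet in 0 with "b" left. Open state 1: 0a->1.
b: 0b undefined. 0b->0: no, bb/b meet in 0. 0b->1: ok.
aa: 1a undefined. 1a->0: ok.
ab: 1b undefined. 1b->0: ok.
All examples now run through 2 states with every (state, symbol) defined. Accept strings end in {0}, Reject strings end in {1}; accept={0}.

states=2 start=0 accept={0} delta: 0a->1 0b->1 1a->0 1b->0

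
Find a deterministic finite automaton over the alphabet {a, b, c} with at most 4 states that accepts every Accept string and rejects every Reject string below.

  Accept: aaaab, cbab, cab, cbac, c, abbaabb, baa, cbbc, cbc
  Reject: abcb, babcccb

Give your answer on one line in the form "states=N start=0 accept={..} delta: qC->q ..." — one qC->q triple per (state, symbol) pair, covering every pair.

State merging on the prefix tree: take the shortest (then alphabetical) example prefix whose next move is undefined and point that move at state 0, else 1, else 2, ...; a target is out if some Accept/Reject pair would then sit in one state with the same input left (inseparable). If every existing state is out, open a new one.
a: 0a undefined. 0a->0: ok.
b: 0b undefined. 0b->0: ok.
c: 0c undefined. 0c->0: no, aaaab/abcb meet in 0. Open state 1: 0c->1.
ca: 1a undefined. 1a->0: ok.
cb: 1b undefined. 1b->0: no, aaaab/abcb meet in 0. 1b->1: no, cbac/abcb meet in 1. Open state 2: 1b->2.
cba: 2a undefined. 2a->0: ok.
cbb: 2b undefined. 2b->0: ok.
cbc: 2c undefined. 2c->0: ok.
babcc: 1c undefined. 1c->0: ok.
All examples now run through 3 states with every (state, symbol) defined. Accept strings end in {0,1}, Reject strings end in {2}; accept={0,1}.

states=3 start=0 accept={0,1} delta: 0a->0 0b->0 0c->1 1a->0 1b->2 1c->0 2a->0 2b->0 2c->0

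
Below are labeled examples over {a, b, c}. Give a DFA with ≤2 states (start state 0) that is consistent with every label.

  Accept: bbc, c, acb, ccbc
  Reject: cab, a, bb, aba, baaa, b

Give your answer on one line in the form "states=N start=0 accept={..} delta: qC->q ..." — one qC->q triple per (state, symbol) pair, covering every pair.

Grow the machine one transition at a time. Run the examples from 0; the earliest place one falls off (shortest prefix, ties alphabetical) gets sent to the lowest-numbered state that keeps every Accept/Reject pair distinguishable — a pair clashes when both reach the same state with identical unread suffix — and to a fresh state only if none does.
a: 0a undefined. 0a->0: ok.
b: 0b undefined. 0b->0: ok.
c: 0c undefined. 0c->0: no, bbc/cab meet in 0. Open state 1: 0c->1.
ca: 1a undefined. 1a->0: ok.
cc: 1c undefined. 1c->0: ok.
acb: 1b undefined. 1b->0: no, acb/cab meet in 0. 1b->1: ok.
All examples now run through 2 states with every (state, symbol) defined. Accept strings end in {1}, Reject strings end in {0}; accept={1}.

states=2 start=0 accept={1} delta: 0a->0 0b->0 0c->1 1a->0 1b->1 1c->0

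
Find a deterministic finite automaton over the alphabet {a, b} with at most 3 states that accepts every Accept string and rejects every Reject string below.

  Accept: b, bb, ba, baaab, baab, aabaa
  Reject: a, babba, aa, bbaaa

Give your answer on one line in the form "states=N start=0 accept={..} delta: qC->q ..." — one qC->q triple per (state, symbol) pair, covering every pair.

states=3 start=0 accept={1,2} delta: 0a->0 0b->1 1a->1 1b->2 2a->0 2b->0

Grow the machine one transition at a time. Run the examples from 0; the earliest place one falls off (shortest prefix, ties alphabetical) gets sent to the lowest-numbered state that keeps every Accept/Reject pair distinguishable — a pair clashes when both reach the same state with identical unread suffix — and to a fresh state only if none does.
a: 0a undefined. 0a->0: ok.
b: 0b undefined. 0b->0: no, b/a meet in 0. Open state 1: 0b->1.
ba: 1a undefined. 1a->0: no, ba/a meet in 0. 1a->1: ok.
bb: 1b undefined. 1b->0: no, b/babba meet in 1. 1b->1: no, b/babba meet in 1. Open state 2: 1b->2.
bba: 2a undefined. 2a->0: ok.
babb: 2b undefined. 2b->0: ok.
All examples now run through 3 states with every (state, symbol) defined. Accept strings end in {1,2}, Reject strings end in {0}; accept={1,2}.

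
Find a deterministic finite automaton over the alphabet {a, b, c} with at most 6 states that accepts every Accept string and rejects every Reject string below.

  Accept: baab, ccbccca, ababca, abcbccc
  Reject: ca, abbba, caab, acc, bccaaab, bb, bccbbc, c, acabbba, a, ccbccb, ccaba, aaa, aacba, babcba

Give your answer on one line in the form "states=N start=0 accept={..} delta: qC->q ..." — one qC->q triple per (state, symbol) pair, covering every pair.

states=4 start=0 accept={3} delta: 0a->0 0b->1 0c->0 1a->2 1b->0 1c->2 2a->2 2b->3 2c->3 3a->3 3b->0 3c->3

Grow the machine one transition at a time. Run the examples from 0; the earliest place one falls off (shortest prefix, ties alphabetical) gets sent to the lowest-numbered state that keeps every Accept/Reject pair distinguishable — a pair clashes when both reach the same state with identical unread suffix — and to a fresh state only if none does.
a: 0a undefined. 0a->0: ok.
b: 0b undefined. 0b->0: no, baab/abbba meet in 0. Open state 1: 0b->1.
c: 0c undefined. 0c->0: ok.
ba: 1a undefined. 1a->0: no, baab/caab meet in 1. 1a->1: no, baab/bb meet in 1 with "b" left. Open state 2: 1a->2.
bb: 1b undefined. 1b->0: ok.
bc: 1c undefined. 1c->0: no, ccbccca/ca meet in 0. 1c->1: no, ccbccca/abbba meet in 2. 1c->2: ok.
baa: 2a undefined. 2a->0: no, baab/caab meet in 1. 2a->1: no, baab/ca meet in 0. 2a->2: ok.
bab: 2b undefined. 2b->0: no, baab/ca meet in 0. 2b->1: no, baab/caab meet in 1. 2b->2: no, baab/abbba meet in 2. Open state 3: 2b->3.
bcc: 2c undefined. 2c->0: no, ccbccca/ca meet in 0. 2c->1: no, baab/bccaaab meet in 3. 2c->2: no, baab/bccaaab meet in 3. 2c->3: ok.
babc: 3c undefined. 3c->0: no, ccbccca/ca meet in 0. 3c->1: no, ccbccca/abbba meet in 2. 3c->2: no, ccbccca/abbba meet in 2. 3c->3: ok.
bcca: 3a undefined. 3a->0: no, ccbccca/ca meet in 0. 3a->1: no, baab/bccaaab meet in 3. 3a->2: no, baab/bccaaab meet in 3. 3a->3: ok.
bccb: 3b undefined. 3b->0: ok.
All examples now run through 4 states with every (state, symbol) defined. Accept strings end in {3}, Reject strings end in {0,1,2}; accept={3}.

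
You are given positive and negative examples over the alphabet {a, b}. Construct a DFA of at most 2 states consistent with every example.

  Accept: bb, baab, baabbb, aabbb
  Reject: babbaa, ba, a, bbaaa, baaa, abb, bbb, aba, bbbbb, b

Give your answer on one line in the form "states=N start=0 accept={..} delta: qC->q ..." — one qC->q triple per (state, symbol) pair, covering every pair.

Grow the machine one transition at a time. Run the examples from 0; the earliest place one falls off (shortest prefix, ties alphabetical) gets sent to the lowest-numbered state that keeps every Accept/Reject pair distinguishable — a pair clashes when both reach the same state with identical unread suffix — and to a fresh state only if none does.
a: 0a undefined. 0a->0: no, bb/abb meet in 0 with "bb" left. Open state 1: 0a->1.
b: 0b undefined. 0b->0: no, bb/bbb meet in 0. 0b->1: ok.
aa: 1a undefined. 1a->0: no, aabbb/abb meet in 1 with "bb" left. 1a->1: ok.
ab: 1b undefined. 1b->0: ok.
All examples now run through 2 states with every (state, symbol) defined. Accept strings end in {0}, Reject strings end in {1}; accept={0}.

states=2 start=0 accept={0} delta: 0a->1 0b->1 1a->1 1b->0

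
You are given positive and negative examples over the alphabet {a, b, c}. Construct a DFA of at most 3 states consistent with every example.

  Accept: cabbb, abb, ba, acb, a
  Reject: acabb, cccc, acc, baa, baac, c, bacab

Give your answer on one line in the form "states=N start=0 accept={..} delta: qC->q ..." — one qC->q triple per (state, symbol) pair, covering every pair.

states=3 start=0 accept={0,2} delta: 0a->0 0b->1 0c->1 1a->2 1b->0 1c->1 2a->1 2b->0 2c->0

State merging on the prefix tree: take the shortest (then alphabetical) example prefix whose next move is undefined and point that move at state 0, else 1, else 2, ...; a target is out if some Accept/Reject pair would then sit in one state with the same input left (inseparable). If every existing state is out, open a new one.
a: 0a undefined. 0a->0: ok.
b: 0b undefined. 0b->0: no, abb/baa meet in 0. Open state 1: 0b->1.
c: 0c undefined. 0c->0: no, abb/acabb meet in 1 with "b" left. 0c->1: ok.
ba: 1a undefined. 1a->0: no, abb/acabb meet in 1 with "b" left. 1a->1: no, ba/baa meet in 1. Open state 2: 1a->2.
cc: 1c undefined. 1c->0: no, a/cccc meet in 0. 1c->1: ok.
abb: 1b undefined. 1b->0: ok.
baa: 2a undefined. 2a->0: no, abb/baa meet in 0. 2a->1: ok.
bac: 2c undefined. 2c->0: ok.
cab: 2b undefined. 2b->0: ok.
All examples now run through 3 states with every (state, symbol) defined. Accept strings end in {0,2}, Reject strings end in {1}; accept={0,2}.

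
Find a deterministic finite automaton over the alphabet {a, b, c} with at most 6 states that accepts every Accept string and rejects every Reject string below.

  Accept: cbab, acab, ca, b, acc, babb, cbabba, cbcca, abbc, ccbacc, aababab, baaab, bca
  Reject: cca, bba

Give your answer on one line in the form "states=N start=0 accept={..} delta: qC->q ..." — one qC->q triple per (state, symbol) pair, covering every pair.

State merging on the prefix tree: take the shortest (then alphabetical) example prefix whose next move is undefined and point that move at state 0, else 1, else 2, ...; a target is out if some Accept/Reject pair would then sit in one state with the same input left (inseparable). If every existing state is out, open a new one.
a: 0a undefined. 0a->0: ok.
b: 0b undefined. 0b->0: no, b/bba meet in 0. Open state 1: 0b->1.
c: 0c undefined. 0c->0: no, ca/cca meet in 0. 0c->1: no, bca/cca meet in 1 with "ca" left. Open state 2: 0c->2.
ba: 1a undefined. 1a->0: ok.
bb: 1b undefined. 1b->0: no, babb/bba meet in 0. 1b->1: ok.
bc: 1c undefined. 1c->0: no, abbc/bba meet in 0. 1c->1: no, bca/bba meet in 0. 1c->2: ok.
ca: 2a undefined. 2a->0: no, ca/bba meet in 0. 2a->1: ok.
cb: 2b undefined. 2b->0: no, cbabba/bba meet in 0. 2b->1: no, cbabba/bba meet in 0. 2b->2: no, cbabba/bba meet in 0. Open state 3: 2b->3.
cc: 2c undefined. 2c->0: no, acc/cca meet in 0. 2c->1: ok.
cba: 3a undefined. 3a->0: no, cbabba/cca meet in 0. 3a->1: no, cbabba/cca meet in 0. 3a->2: ok.
cbc: 3c undefined. 3c->0: ok.
cbabb: 3b undefined. 3b->0: no, cbabba/cca meet in 0. 3b->1: no, cbabba/cca meet in 0. 3b->2: ok.
All examples now run through 4 states with every (state, symbol) defined. Accept strings end in {1,2,3}, Reject strings end in {0}; accept={1,2,3}.

states=4 start=0 accept={1,2,3} delta: 0a->0 0b->1 0c->2 1a->0 1b->1 1c->2 2a->1 2b->3 2c->1 3a->2 3b->2 3c->0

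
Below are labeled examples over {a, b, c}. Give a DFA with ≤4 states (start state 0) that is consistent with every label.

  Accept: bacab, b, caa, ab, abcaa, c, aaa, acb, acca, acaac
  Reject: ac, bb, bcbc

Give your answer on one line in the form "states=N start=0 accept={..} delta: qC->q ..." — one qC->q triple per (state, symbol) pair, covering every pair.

states=4 start=0 accept={0,1,2} delta: 0a->1 0b->2 0c->0 1a->0 1b->0 1c->3 2a->0 2b->3 2c->2 3a->1 3b->0 3c->3

Fold the examples into a partial DFA from state 0: repeatedly fix the first undefined (state, symbol) met by the shortest-then-alphabetical prefix, trying targets in increasing order and rejecting any under which an Accept and a Reject string meet in one state with the same remainder; add a state when all current targets are rejected. Accepting states are where Accept strings end.
a: 0a undefined. 0a->0: no, c/ac meet in 0 with "c" left. Open state 1: 0a->1.
b: 0b undefined. 0b->0: no, b/bb meet in 0. 0b->1: no, ab/bb meet in 1 with "b" left. Open state 2: 0b->2.
c: 0c undefined. 0c->0: ok.
aa: 1a undefined. 1a->0: ok.
ab: 1b undefined. 1b->0: ok.
ac: 1c undefined. 1c->0: no, caa/ac meet in 0. 1c->1: no, aaa/ac meet in 1. 1c->2: no, b/ac meet in 2. Open state 3: 1c->3.
ba: 2a undefined. 2a->0: ok.
bb: 2b undefined. 2b->0: no, bacab/bb meet in 0. 2b->1: no, aaa/bb meet in 1. 2b->2: no, b/bb meet in 2. 2b->3: ok.
bc: 2c undefined. 2c->0: no, bacab/bcbc meet in 0. 2c->1: no, bacab/bcbc meet in 0. 2c->2: ok.
aca: 3a undefined. 3a->0: no, acaac/ac meet in 3. 3a->1: ok.
acb: 3b undefined. 3b->0: ok.
acc: 3c undefined. 3c->0: no, bacab/bcbc meet in 0. 3c->1: no, aaa/bcbc meet in 1. 3c->2: no, b/bcbc meet in 2. 3c->3: ok.
All examples now run through 4 states with every (state, symbol) defined. Accept strings end in {0,1,2}, Reject strings end in {3}; accept={0,1,2}.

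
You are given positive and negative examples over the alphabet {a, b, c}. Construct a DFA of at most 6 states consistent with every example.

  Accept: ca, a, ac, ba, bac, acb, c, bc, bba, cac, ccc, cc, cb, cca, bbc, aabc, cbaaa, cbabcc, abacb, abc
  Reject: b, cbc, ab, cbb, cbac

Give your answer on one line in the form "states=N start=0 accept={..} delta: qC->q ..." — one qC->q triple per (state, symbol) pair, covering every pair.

Grow the machine one transition at a time. Run the examples from 0; the earliest place one falls off (shortest prefix, ties alphabetical) gets sent to the lowest-numbered state that keeps every Accept/Reject pair distinguishable — a pair clashes when both reach the same state with identical unread suffix — and to a fresh state only if none does.
a: 0a undefined. 0a->0: ok.
b: 0b undefined. 0b->0: no, a/b meet in 0. Open state 1: 0b->1.
c: 0c undefined. 0c->0: no, bac/cbac meet in 1 with "ac" left. 0c->1: no, ac/b meet in 1. Open state 2: 0c->2.
ba: 1a undefined. 1a->0: ok.
bb: 1b undefined. 1b->0: ok.
bc: 1c undefined. 1c->0: ok.
ca: 2a undefined. 2a->0: ok.
cb: 2b undefined. 2b->0: no, ac/cbc meet in 2. 2b->1: no, ca/cbc meet in 0. 2b->2: no, ac/cbb meet in 2. Open state 3: 2b->3.
cc: 2c undefined. 2c->0: ok.
cba: 3a undefined. 3a->0: no, ac/cbac meet in 2. 3a->1: no, ca/cbac meet in 0. 3a->2: no, ca/cbac meet in 0. 3a->3: ok.
cbb: 3b undefined. 3b->0: no, ca/cbb meet in 0. 3b->1: ok.
cbc: 3c undefined. 3c->0: no, ca/cbc meet in 0. 3c->1: ok.
All examples now run through 4 states with every (state, symbol) defined. Accept strings end in {0,2,3}, Reject strings end in {1}; accept={0,2,3}.

states=4 start=0 accept={0,2,3} delta: 0a->0 0b->1 0c->2 1a->0 1b->0 1c->0 2a->0 2b->3 2c->0 3a->3 3b->1 3c->1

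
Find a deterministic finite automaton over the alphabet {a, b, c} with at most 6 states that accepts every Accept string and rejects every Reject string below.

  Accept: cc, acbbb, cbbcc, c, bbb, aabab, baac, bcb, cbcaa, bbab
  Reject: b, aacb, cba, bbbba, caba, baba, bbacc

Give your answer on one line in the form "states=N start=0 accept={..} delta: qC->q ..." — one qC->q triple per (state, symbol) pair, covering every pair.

Fold the examples into a partial DFA from state 0: repeatedly fix the first undefined (state, symbol) met by the shortest-then-alphabetical prefix, trying targets in increasing order and rejecting any under which an Accept and a Reject string meet in one state with the same remainder; add a state when all current targets are rejected. Accepting states are where Accept strings end.
a: 0a undefined. 0a->0: ok.
b: 0b undefined. 0b->0: no, cc/bbacc meet in 0 with "cc" left. Open state 1: 0b->1.
c: 0c undefined. 0c->0: ok.
ba: 1a undefined. 1a->0: no, cc/cba meet in 0. 1a->1: ok.
bb: 1b undefined. 1b->0: no, cc/bbbba meet in 0. 1b->1: no, acbbb/b meet in 1. Open state 2: 1b->2.
bc: 1c undefined. 1c->0: no, bcb/b meet in 1. 1c->1: no, baac/b meet in 1. 1c->2: ok.
bba: 2a undefined. 2a->0: no, cc/baba meet in 0. 2a->1: no, cbcaa/b meet in 1. 2a->2: no, cbbcc/bbacc meet in 2 with "cc" left. Open state 3: 2a->3.
bbb: 2b undefined. 2b->0: ok.
bbab: 3b undefined. 3b->0: ok.
bbac: 3c undefined. 3c->0: no, cc/bbacc meet in 0. 3c->1: no, aabab/bbacc meet in 2. 3c->2: ok.
cbbc: 2c undefined. 2c->0: no, cc/bbacc meet in 0. 2c->1: ok.
cbcaa: 3a undefined. 3a->0: ok.
All examples now run through 4 states with every (state, symbol) defined. Accept strings end in {0,2}, Reject strings end in {1,3}; accept={0,2}.

states=4 start=0 accept={0,2} delta: 0a->0 0b->1 0c->0 1a->1 1b->2 1c->2 2a->3 2b->0 2c->1 3a->0 3b->0 3c->2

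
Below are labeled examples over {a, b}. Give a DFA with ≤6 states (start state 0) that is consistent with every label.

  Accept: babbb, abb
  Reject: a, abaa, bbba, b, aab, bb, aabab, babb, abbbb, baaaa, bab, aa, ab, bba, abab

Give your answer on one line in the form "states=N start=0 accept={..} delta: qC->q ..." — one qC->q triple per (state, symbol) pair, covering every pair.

Fold the examples into a partial DFA from state 0: repeatedly fix the first undefined (state, symbol) met by the shortest-then-alphabetical prefix, trying targets in increasing order and rejecting any under which an Accept and a Reject string meet in one state with the same remainder; add a state when all current targets are rejected. Accepting states are where Accept strings end.
a: 0a undefined. 0a->0: no, abb/bb meet in 0 with "bb" left. Open state 1: 0a->1.
b: 0b undefined. 0b->0: no, abb/babb meet in 1 with "bb" left. 0b->1: ok.
aa: 1a undefined. 1a->0: ok.
ab: 1b undefined. 1b->0: no, babbb/a meet in 1. 1b->1: no, babbb/a meet in 1. Open state 2: 1b->2.
aba: 2a undefined. 2a->0: ok.
abb: 2b undefined. 2b->0: no, babbb/aa meet in 0. 2b->1: no, babbb/a meet in 1. 2b->2: no, babbb/bb meet in 2. Open state 3: 2b->3.
abbb: 3b undefined. 3b->0: ok.
bbba: 3a undefined. 3a->0: ok.
All examples now run through 4 states with every (state, symbol) defined. Accept strings end in {3}, Reject strings end in {0,1,2}; accept={3}.

states=4 start=0 accept={3} delta: 0a->1 0b->1 1a->0 1b->2 2a->0 2b->3 3a->0 3b->0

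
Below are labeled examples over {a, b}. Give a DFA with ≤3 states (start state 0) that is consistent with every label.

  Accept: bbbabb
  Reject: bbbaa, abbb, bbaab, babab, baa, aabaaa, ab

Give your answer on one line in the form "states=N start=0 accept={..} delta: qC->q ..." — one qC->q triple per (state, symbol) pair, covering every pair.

states=3 start=0 accept={2} delta: 0a->0 0b->1 1a->0 1b->2 2a->0 2b->0

State merging on the prefix tree: take the shortest (then alphabetical) example prefix whose next move is undefined and point that move at state 0, else 1, else 2, ...; a target is out if some Accept/Reject pair would then sit in one state with the same input left (inseparable). If every existing state is out, open a new one.
a: 0a undefined. 0a->0: ok.
b: 0b undefined. 0b->0: no, bbbabb/bbbaa meet in 0. Open state 1: 0b->1.
ba: 1a undefined. 1a->0: ok.
bb: 1b undefined. 1b->0: no, bbbabb/bbbaa meet in 0. 1b->1: no, bbbabb/abbb meet in 1. Open state 2: 1b->2.
bba: 2a undefined. 2a->0: ok.
bbb: 2b undefined. 2b->0: ok.
All examples now run through 3 states with every (state, symbol) defined. Accept strings end in {2}, Reject strings end in {0,1}; accept={2}.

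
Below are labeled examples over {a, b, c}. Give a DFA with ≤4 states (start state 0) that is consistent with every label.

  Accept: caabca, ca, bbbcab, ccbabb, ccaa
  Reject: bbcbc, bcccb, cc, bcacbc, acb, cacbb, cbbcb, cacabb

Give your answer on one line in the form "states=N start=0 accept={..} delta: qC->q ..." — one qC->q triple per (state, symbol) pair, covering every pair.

Grow the machine one transition at a time. Run the examples from 0; the earliest place one falls off (shortest prefix, ties alphabetical) gets sent to the lowest-numbered state that keeps every Accept/Reject pair distinguishable — a pair clashes when both reach the same state with identical unread suffix — and to a fresh state only if none does.
a: 0a undefined. 0a->0: ok.
b: 0b undefined. 0b->0: ok.
c: 0c undefined. 0c->0: no, caabca/bbcbc meet in 0. Open state 1: 0c->1.
ca: 1a undefined. 1a->0: no, caabca/cacabb meet in 0. 1a->1: no, bbbcab/acb meet in 1 with "b" left. Open state 2: 1a->2.
cb: 1b undefined. 1b->0: ok.
cc: 1c undefined. 1c->0: no, ccbabb/bcccb meet in 0. 1c->1: no, ccbabb/bcccb meet in 0. 1c->2: no, ca/cc meet in 2. Open state 3: 1c->3.
caa: 2a undefined. 2a->0: ok.
cac: 2c undefined. 2c->0: ok.
cca: 3a undefined. 3a->0: no, ccaa/acb meet in 0. 3a->1: ok.
ccb: 3b undefined. 3b->0: no, ccbabb/acb meet in 0. 3b->1: ok.
bccc: 3c undefined. 3c->0: ok.
ccbab: 2b undefined. 2b->0: no, bbbcab/bcccb meet in 0. 2b->1: no, bbbcab/bbcbc meet in 1. 2b->2: ok.
All examples now run through 4 states with every (state, symbol) defined. Accept strings end in {2}, Reject strings end in {0,1,3}; accept={2}.

states=4 start=0 accept={2} delta: 0a->0 0b->0 0c->1 1a->2 1b->0 1c->3 2a->0 2b->2 2c->0 3a->1 3b->1 3c->0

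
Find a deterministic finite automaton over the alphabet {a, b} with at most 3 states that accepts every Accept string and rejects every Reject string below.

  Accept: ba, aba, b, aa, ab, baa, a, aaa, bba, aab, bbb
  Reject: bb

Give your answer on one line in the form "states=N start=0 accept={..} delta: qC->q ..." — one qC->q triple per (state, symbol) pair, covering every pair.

State merging on the prefix tree: take the shortest (then alphabetical) example prefix whose next move is undefined and point that move at state 0, else 1, else 2, ...; a target is out if some Accept/Reject pair would then sit in one state with the same input left (inseparable). If every existing state is out, open a new one.
a: 0a undefined. 0a->0: ok.
b: 0b undefined. 0b->0: no, ba/bb meet in 0. Open state 1: 0b->1.
ba: 1a undefined. 1a->0: ok.
bb: 1b undefined. 1b->0: no, ba/bb meet in 0. 1b->1: no, b/bb meet in 1. Open state 2: 1b->2.
bba: 2a undefined. 2a->0: ok.
bbb: 2b undefined. 2b->0: ok.
All examples now run through 3 states with every (state, symbol) defined. Accept strings end in {0,1}, Reject strings end in {2}; accept={0,1}.

states=3 start=0 accept={0,1} delta: 0a->0 0b->1 1a->0 1b->2 2a->0 2b->0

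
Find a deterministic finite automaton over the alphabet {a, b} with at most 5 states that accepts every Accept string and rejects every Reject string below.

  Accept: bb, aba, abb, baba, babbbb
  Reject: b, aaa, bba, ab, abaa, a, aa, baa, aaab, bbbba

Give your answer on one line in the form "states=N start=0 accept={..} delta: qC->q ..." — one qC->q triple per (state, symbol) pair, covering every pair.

states=3 start=0 accept={2} delta: 0a->0 0b->1 1a->2 1b->2 2a->0 2b->1

Grow the machine one transition at a time. Run the examples from 0; the earliest place one falls off (shortest prefix, ties alphabetical) gets sent to the lowest-numbered state that keeps every Accept/Reject pair distinguishable — a pair clashes when both reach the same state with identical unread suffix — and to a fresh state only if none does.
a: 0a undefined. 0a->0: ok.
b: 0b undefined. 0b->0: no, bb/b meet in 0. Open state 1: 0b->1.
ba: 1a undefined. 1a->0: no, aba/aaa meet in 0. 1a->1: no, aba/b meet in 1. Open state 2: 1a->2.
bb: 1b undefined. 1b->0: no, bb/aaa meet in 0. 1b->1: no, bb/b meet in 1. 1b->2: ok.
baa: 2a undefined. 2a->0: ok.
bab: 2b undefined. 2b->0: no, bb/bbbba meet in 2. 2b->1: ok.
All examples now run through 3 states with every (state, symbol) defined. Accept strings end in {2}, Reject strings end in {0,1}; accept={2}.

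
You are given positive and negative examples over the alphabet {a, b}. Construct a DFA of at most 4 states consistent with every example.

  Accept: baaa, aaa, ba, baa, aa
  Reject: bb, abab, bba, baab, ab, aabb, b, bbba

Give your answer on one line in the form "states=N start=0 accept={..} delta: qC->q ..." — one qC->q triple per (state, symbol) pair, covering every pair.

states=3 start=0 accept={0} delta: 0a->0 0b->1 1a->0 1b->2 2a->1 2b->2

State merging on the prefix tree: take the shortest (then alphabetical) example prefix whose next move is undefined and point that move at state 0, else 1, else 2, ...; a target is out if some Accept/Reject pair would then sit in one state with the same input left (inseparable). If every existing state is out, open a new one.
a: 0a undefined. 0a->0: ok.
b: 0b undefined. 0b->0: no, baaa/bb meet in 0. Open state 1: 0b->1.
ba: 1a undefined. 1a->0: ok.
bb: 1b undefined. 1b->0: no, baaa/bb meet in 0. 1b->1: no, baaa/bba meet in 0. Open state 2: 1b->2.
bba: 2a undefined. 2a->0: no, baaa/bba meet in 0. 2a->1: ok.
bbb: 2b undefined. 2b->0: no, baaa/bbba meet in 0. 2b->1: no, baaa/bbba meet in 0. 2b->2: ok.
All examples now run through 3 states with every (state, symbol) defined. Accept strings end in {0}, Reject strings end in {1,2}; accept={0}.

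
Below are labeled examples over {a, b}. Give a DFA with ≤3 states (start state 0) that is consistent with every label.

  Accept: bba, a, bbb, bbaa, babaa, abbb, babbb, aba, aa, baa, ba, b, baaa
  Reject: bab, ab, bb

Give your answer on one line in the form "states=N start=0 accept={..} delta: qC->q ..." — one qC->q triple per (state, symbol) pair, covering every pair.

State merging on the prefix tree: take the shortest (then alphabetical) example prefix whose next move is undefined and point that move at state 0, else 1, else 2, ...; a target is out if some Accept/Reject pair would then sit in one state with the same input left (inseparable). If every existing state is out, open a new one.
a: 0a undefined. 0a->0: no, b/ab meet in 0 with "b" left. Open state 1: 0a->1.
b: 0b undefined. 0b->0: no, bbb/bb meet in 0. 0b->1: ok.
aa: 1a undefined. 1a->0: no, a/bab meet in 1. 1a->1: ok.
ab: 1b undefined. 1b->0: no, abbb/bab meet in 0. 1b->1: no, bba/bab meet in 1. Open state 2: 1b->2.
aba: 2a undefined. 2a->0: ok.
abb: 2b undefined. 2b->0: ok.
All examples now run through 3 states with every (state, symbol) defined. Accept strings end in {0,1}, Reject strings end in {2}; accept={0,1}.

states=3 start=0 accept={0,1} delta: 0a->1 0b->1 1a->1 1b->2 2a->0 2b->0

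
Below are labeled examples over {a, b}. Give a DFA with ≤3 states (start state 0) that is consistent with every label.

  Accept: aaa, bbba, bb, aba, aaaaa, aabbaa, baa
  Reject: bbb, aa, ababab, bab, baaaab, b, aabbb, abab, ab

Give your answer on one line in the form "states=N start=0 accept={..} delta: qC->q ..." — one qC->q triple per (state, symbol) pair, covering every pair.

states=3 start=0 accept={1} delta: 0a->1 0b->2 1a->0 1b->0 2a->0 2b->1

Fold the examples into a partial DFA from state 0: repeatedly fix the first undefined (state, symbol) met by the shortest-then-alphabetical prefix, trying targets in increasing order and rejecting any under which an Accept and a Reject string meet in one state with the same remainder; add a state when all current targets are rejected. Accepting states are where Accept strings end.
a: 0a undefined. 0a->0: no, aaa/aa meet in 0. Open state 1: 0a->1.
b: 0b undefined. 0b->0: no, bb/bbb meet in 0. 0b->1: no, bb/ab meet in 1 with "b" left. Open state 2: 0b->2.
aa: 1a undefined. 1a->0: ok.
ab: 1b undefined. 1b->0: ok.
ba: 2a undefined. 2a->0: ok.
bb: 2b undefined. 2b->0: no, bbba/aa meet in 0. 2b->1: ok.
All examples now run through 3 states with every (state, symbol) defined. Accept strings end in {1}, Reject strings end in {0,2}; accept={1}.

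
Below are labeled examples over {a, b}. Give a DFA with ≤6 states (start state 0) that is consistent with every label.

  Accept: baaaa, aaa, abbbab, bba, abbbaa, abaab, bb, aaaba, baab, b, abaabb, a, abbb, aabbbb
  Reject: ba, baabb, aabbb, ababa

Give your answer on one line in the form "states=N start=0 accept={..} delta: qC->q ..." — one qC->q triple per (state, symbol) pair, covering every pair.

states=4 start=0 accept={1,2,3} delta: 0a->1 0b->1 1a->0 1b->2 2a->3 2b->0 3a->0 3b->1

Fold the examples into a partial DFA from state 0: repeatedly fix the first undefined (state, symbol) met by the shortest-then-alphabetical prefix, trying targets in increasing order and rejecting any under which an Accept and a Reject string meet in one state with the same remainder; add a state when all current targets are rejected. Accepting states are where Accept strings end.
a: 0a undefined. 0a->0: no, aaaba/ba meet in 0 with "ba" left. Open state 1: 0a->1.
b: 0b undefined. 0b->0: no, bba/ba meet in 1. 0b->1: ok.
aa: 1a undefined. 1a->0: ok.
ab: 1b undefined. 1b->0: no, baaaa/baabb meet in 1. 1b->1: no, baaaa/baabb meet in 1. Open state 2: 1b->2.
aba: 2a undefined. 2a->0: no, bba/ba meet in 0. 2a->1: no, baaaa/ababa meet in 1. 2a->2: no, abaab/baabb meet in 2 with "b" left. Open state 3: 2a->3.
abb: 2b undefined. 2b->0: ok.
abaa: 3a undefined. 3a->0: ok.
abab: 3b undefined. 3b->0: no, baaaa/ababa meet in 1. 3b->1: ok.
All examples now run through 4 states with every (state, symbol) defined. Accept strings end in {1,2,3}, Reject strings end in {0}; accept={1,2,3}.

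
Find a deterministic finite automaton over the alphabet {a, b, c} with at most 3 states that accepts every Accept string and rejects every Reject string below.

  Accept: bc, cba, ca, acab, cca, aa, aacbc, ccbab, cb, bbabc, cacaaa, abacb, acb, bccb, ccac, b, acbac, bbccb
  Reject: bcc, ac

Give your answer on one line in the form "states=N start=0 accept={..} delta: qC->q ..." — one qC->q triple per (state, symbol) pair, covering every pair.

states=3 start=0 accept={0,1} delta: 0a->0 0b->1 0c->2 1a->1 1b->0 1c->0 2a->0 2b->1 2c->1

State merging on the prefix tree: take the shortest (then alphabetical) example prefix whose next move is undefined and point that move at state 0, else 1, else 2, ...; a target is out if some Accept/Reject pair would then sit in one state with the same input left (inseparable). If every existing state is out, open a new one.
a: 0a undefined. 0a->0: ok.
b: 0b undefined. 0b->0: no, bc/ac meet in 0 with "c" left. Open state 1: 0b->1.
c: 0c undefined. 0c->0: no, ca/ac meet in 0. 0c->1: no, b/ac meet in 1. Open state 2: 0c->2.
bb: 1b undefined. 1b->0: ok.
bc: 1c undefined. 1c->0: ok.
ca: 2a undefined. 2a->0: ok.
cb: 2b undefined. 2b->0: no, aacbc/bcc meet in 2. 2b->1: ok.
cc: 2c undefined. 2c->0: no, ccac/bcc meet in 2. 2c->1: ok.
aba: 1a undefined. 1a->0: no, ccac/bcc meet in 2. 1a->1: ok.
All examples now run through 3 states with every (state, symbol) defined. Accept strings end in {0,1}, Reject strings end in {2}; accept={0,1}.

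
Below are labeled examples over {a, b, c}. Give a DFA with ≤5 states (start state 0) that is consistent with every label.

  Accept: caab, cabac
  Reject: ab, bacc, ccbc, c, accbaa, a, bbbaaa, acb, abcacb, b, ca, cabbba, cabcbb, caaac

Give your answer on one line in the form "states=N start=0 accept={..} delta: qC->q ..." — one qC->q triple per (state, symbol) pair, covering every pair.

states=4 start=0 accept={3} delta: 0a->0 0b->0 0c->1 1a->2 1b->0 1c->0 2a->2 2b->3 2c->0 3a->3 3b->0 3c->3

Fold the examples into a partial DFA from state 0: repeatedly fix the first undefined (state, symbol) met by the shortest-then-alphabetical prefix, trying targets in increasing order and rejecting any under which an Accept and a Reject string meet in one state with the same remainder; add a state when all current targets are rejected. Accepting states are where Accept strings end.
a: 0a undefined. 0a->0: ok.
b: 0b undefined. 0b->0: ok.
c: 0c undefined. 0c->0: no, caab/ab meet in 0. Open state 1: 0c->1.
ca: 1a undefined. 1a->0: no, caab/ab meet in 0. 1a->1: no, caab/acb meet in 1 with "b" left. Open state 2: 1a->2.
cc: 1c undefined. 1c->0: ok.
acb: 1b undefined. 1b->0: ok.
caa: 2a undefined. 2a->0: no, caab/ab meet in 0. 2a->1: no, caab/ab meet in 0. 2a->2: ok.
cab: 2b undefined. 2b->0: no, caab/ab meet in 0. 2b->1: no, caab/ccbc meet in 1. 2b->2: no, caab/ca meet in 2. Open state 3: 2b->3.
caba: 3a undefined. 3a->0: no, cabac/ccbc meet in 1. 3a->1: no, cabac/ab meet in 0. 3a->2: no, cabac/caaac meet in 2 with "c" left. 3a->3: ok.
cabb: 3b undefined. 3b->0: ok.
cabc: 3c undefined. 3c->0: no, cabac/ab meet in 0. 3c->1: no, cabac/ccbc meet in 1. 3c->2: no, cabac/ca meet in 2. 3c->3: ok.
abcac: 2c undefined. 2c->0: ok.
All examples now run through 4 states with every (state, symbol) defined. Accept strings end in {3}, Reject strings end in {0,1,2}; accept={3}.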